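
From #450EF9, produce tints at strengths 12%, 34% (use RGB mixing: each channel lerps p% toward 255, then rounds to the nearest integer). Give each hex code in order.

#450EF9 is rgb(69, 14, 249).
12%: (69 + 22.32 = 91.32→91, 14 + 28.92 = 42.92→43, 249 + 0.72 = 249.72→250) → #5B2BFA
34%: (69 + 63.24 = 132.24→132, 14 + 81.94 = 95.94→96, 249 + 2.04 = 251.04→251) → #8460FB

#5B2BFA, #8460FB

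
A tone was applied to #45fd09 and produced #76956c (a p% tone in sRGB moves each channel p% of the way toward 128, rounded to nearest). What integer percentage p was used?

83%

#45fd09 is rgb(69, 253, 9); #76956c is rgb(118, 149, 108).
On the G channel (widest range): 149 ≈ 253 + (p/100)(128 − 253), so p ≈ 100×(149 − 253)/(128 − 253) = -10400/-125 = 83.20.
p = 83 reproduces all three channels after rounding.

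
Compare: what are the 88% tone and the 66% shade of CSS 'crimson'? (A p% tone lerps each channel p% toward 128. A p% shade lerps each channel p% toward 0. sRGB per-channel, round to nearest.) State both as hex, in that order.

#8B7378, #4B0714

CSS crimson is rgb(220, 20, 60).
88% tone:
  R: 220 + 0.88×(128−220) = 220 − 80.96 = 139.04 → 139
  G: 20 + 95.04 = 115.04 → 115
  B: 60 + 59.84 = 119.84 → 120
  → #8B7378
66% shade:
  R: 220 − 145.2 = 74.8 → 75
  G: 20 − 13.2 = 6.8 → 7
  B: 60 + 0.66×(0−60) = 60 − 39.6 = 20.4 → 20
  → #4B0714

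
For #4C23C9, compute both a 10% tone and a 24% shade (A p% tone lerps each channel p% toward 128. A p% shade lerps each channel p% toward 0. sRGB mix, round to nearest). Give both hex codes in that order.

#4C23C9 is rgb(76, 35, 201).
10% tone:
  R: 76 + 0.1×(128−76) = 76 + 5.2 = 81.2 → 81
  G: 35 + 9.3 = 44.3 → 44
  B: 201 + 0.1×(128−201) = 201 − 7.3 = 193.7 → 194
  → #512CC2
24% shade:
  R: 76 + 0.24×(0−76) = 76 − 18.24 = 57.76 → 58
  G: 35 + 0.24×(0−35) = 35 − 8.4 = 26.6 → 27
  B: 201 + 0.24×(0−201) = 201 − 48.24 = 152.76 → 153
  → #3A1B99

#512CC2, #3A1B99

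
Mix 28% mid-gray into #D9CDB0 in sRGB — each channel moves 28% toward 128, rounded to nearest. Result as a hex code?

#D9CDB0 is rgb(217, 205, 176).
Per channel, c → c + 0.28(128 − c):
  R: 217 − 24.92 = 192.08 → 192
  G: 205 + 0.28×(128−205) = 205 − 21.56 = 183.44 → 183
  B: 176 − 13.44 = 162.56 → 163
rgb(192, 183, 163) = #C0B7A3.

#C0B7A3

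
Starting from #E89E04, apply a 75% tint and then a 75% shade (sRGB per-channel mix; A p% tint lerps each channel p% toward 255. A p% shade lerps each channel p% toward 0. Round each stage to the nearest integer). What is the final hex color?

#E89E04 is rgb(232, 158, 4).
A 75% tint moves each channel 75% toward 255:
  R: 232 + 17.25 = 249.25 → 249
  G: 158 + 72.75 = 230.75 → 231
  B: 4 + 0.75×(255−4) = 4 + 188.25 = 192.25 → 192
After the tint: rgb(249, 231, 192) = #F9E7C0.
Per channel, c → c + 0.75(0 − c):
  R: 249 + 0.75×(0−249) = 249 − 186.75 = 62.25 → 62
  G: 231 + 0.75×(0−231) = 231 − 173.25 = 57.75 → 58
  B: 192 − 144 = 48 → 48
rgb(62, 58, 48) = #3E3A30.

#3E3A30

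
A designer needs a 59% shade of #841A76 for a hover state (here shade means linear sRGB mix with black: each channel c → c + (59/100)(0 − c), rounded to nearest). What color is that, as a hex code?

#841A76 is rgb(132, 26, 118).
A 59% shade moves each channel 59% toward 0:
  R: 132 + 0.59×(0−132) = 132 − 77.88 = 54.12 → 54
  G: 26 + 0.59×(0−26) = 26 − 15.34 = 10.66 → 11
  B: 118 + 0.59×(0−118) = 118 − 69.62 = 48.38 → 48
rgb(54, 11, 48) = #360B30.

#360B30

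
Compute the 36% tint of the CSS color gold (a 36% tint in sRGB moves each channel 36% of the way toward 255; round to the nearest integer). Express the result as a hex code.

CSS gold is rgb(255, 215, 0).
Per channel, c → c + 0.36(255 − c):
  R: 255 + 0.36×(255−255) = 255 + 0 = 255 → 255
  G: 215 + 14.4 = 229.4 → 229
  B: 0 + 0.36×(255−0) = 0 + 91.8 = 91.8 → 92
rgb(255, 229, 92) = #ffe55c.

#ffe55c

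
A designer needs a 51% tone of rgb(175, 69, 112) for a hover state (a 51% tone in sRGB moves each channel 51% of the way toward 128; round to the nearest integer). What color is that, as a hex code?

A 51% tone moves each channel 51% toward 128:
  R: 175 + 0.51×(128−175) = 175 − 23.97 = 151.03 → 151
  G: 69 + 0.51×(128−69) = 69 + 30.09 = 99.09 → 99
  B: 112 + 8.16 = 120.16 → 120
rgb(151, 99, 120) = #976378.

#976378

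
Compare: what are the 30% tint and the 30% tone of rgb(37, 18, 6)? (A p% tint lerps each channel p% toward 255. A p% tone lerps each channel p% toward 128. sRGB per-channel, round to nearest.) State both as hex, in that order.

#665951, #40332B

30% tint:
  R: 37 + 0.3×(255−37) = 37 + 65.4 = 102.4 → 102
  G: 18 + 71.1 = 89.1 → 89
  B: 6 + 0.3×(255−6) = 6 + 74.7 = 80.7 → 81
  → #665951
30% tone:
  R: 37 + 0.3×(128−37) = 37 + 27.3 = 64.3 → 64
  G: 18 + 33 = 51 → 51
  B: 6 + 0.3×(128−6) = 6 + 36.6 = 42.6 → 43
  → #40332B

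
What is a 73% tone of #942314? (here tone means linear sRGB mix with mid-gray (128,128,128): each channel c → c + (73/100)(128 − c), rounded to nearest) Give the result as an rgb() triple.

rgb(133, 103, 99)

#942314 is rgb(148, 35, 20).
Per channel, c → c + 0.73(128 − c):
  R: 148 − 14.6 = 133.4 → 133
  G: 35 + 67.89 = 102.89 → 103
  B: 20 + 0.73×(128−20) = 20 + 78.84 = 98.84 → 99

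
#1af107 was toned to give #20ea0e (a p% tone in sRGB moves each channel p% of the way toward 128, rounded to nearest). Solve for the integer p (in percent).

6%

#1af107 is rgb(26, 241, 7); #20ea0e is rgb(32, 234, 14).
On the B channel (widest range): 14 ≈ 7 + (p/100)(128 − 7), so p ≈ 100×(14 − 7)/(128 − 7) = 700/121 = 5.79.
p = 6 reproduces all three channels after rounding.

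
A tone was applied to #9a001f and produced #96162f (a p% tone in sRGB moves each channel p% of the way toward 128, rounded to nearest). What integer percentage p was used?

#9a001f is rgb(154, 0, 31); #96162f is rgb(150, 22, 47).
On the G channel (widest range): 22 ≈ 0 + (p/100)(128 − 0), so p ≈ 100×(22 − 0)/(128 − 0) = 2200/128 = 17.19.
p = 17 reproduces all three channels after rounding.

17%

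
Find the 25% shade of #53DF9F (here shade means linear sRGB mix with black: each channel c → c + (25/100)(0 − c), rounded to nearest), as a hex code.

#3EA777

#53DF9F is rgb(83, 223, 159).
Per channel, c → c + 0.25(0 − c):
  R: 83 + 0.25×(0−83) = 83 − 20.75 = 62.25 → 62
  G: 223 + 0.25×(0−223) = 223 − 55.75 = 167.25 → 167
  B: 159 + 0.25×(0−159) = 159 − 39.75 = 119.25 → 119
rgb(62, 167, 119) = #3EA777.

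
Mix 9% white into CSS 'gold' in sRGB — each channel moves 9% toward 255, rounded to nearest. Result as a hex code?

#FFDB17

CSS gold is rgb(255, 215, 0).
Lerp each channel 9% toward 255:
  R: 255 + 0 = 255 → 255
  G: 215 + 3.6 = 218.6 → 219
  B: 0 + 22.95 = 22.95 → 23
rgb(255, 219, 23) = #FFDB17.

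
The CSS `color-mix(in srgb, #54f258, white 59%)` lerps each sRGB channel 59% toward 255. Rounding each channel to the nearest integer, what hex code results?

#54f258 is rgb(84, 242, 88).
A 59% tint moves each channel 59% toward 255:
  R: 84 + 0.59×(255−84) = 84 + 100.89 = 184.89 → 185
  G: 242 + 7.67 = 249.67 → 250
  B: 88 + 0.59×(255−88) = 88 + 98.53 = 186.53 → 187
rgb(185, 250, 187) = #b9fabb.

#b9fabb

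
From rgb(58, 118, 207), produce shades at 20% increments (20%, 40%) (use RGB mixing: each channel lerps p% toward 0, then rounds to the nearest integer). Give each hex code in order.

20%: (58 − 11.6 = 46.4→46, 118 − 23.6 = 94.4→94, 207 − 41.4 = 165.6→166) → #2e5ea6
40%: (58 − 23.2 = 34.8→35, 118 − 47.2 = 70.8→71, 207 − 82.8 = 124.2→124) → #23477c

#2e5ea6, #23477c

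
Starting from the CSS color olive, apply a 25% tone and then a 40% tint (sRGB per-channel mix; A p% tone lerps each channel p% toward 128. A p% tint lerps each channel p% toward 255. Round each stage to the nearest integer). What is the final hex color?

CSS olive is rgb(128, 128, 0).
A 25% tone moves each channel 25% toward 128:
  R: 128 + 0.25×(128−128) = 128 + 0 = 128 → 128
  G: 128 + 0 = 128 → 128
  B: 0 + 0.25×(128−0) = 0 + 32 = 32 → 32
After the tone: rgb(128, 128, 32) = #808020.
A 40% tint moves each channel 40% toward 255:
  R: 128 + 0.4×(255−128) = 128 + 50.8 = 178.8 → 179
  G: 128 + 50.8 = 178.8 → 179
  B: 32 + 89.2 = 121.2 → 121
rgb(179, 179, 121) = #b3b379.

#b3b379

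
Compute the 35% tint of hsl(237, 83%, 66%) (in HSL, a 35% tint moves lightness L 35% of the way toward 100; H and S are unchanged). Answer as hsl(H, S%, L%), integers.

L moves 35% from 66 toward 100: 66 + 11.9 = 77.9 → 78.
H and S are unchanged.

hsl(237, 83%, 78%)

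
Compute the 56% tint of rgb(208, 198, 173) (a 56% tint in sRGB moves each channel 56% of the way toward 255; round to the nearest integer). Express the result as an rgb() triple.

rgb(234, 230, 219)

Lerp each channel 56% toward 255:
  R: 208 + 0.56×(255−208) = 208 + 26.32 = 234.32 → 234
  G: 198 + 0.56×(255−198) = 198 + 31.92 = 229.92 → 230
  B: 173 + 45.92 = 218.92 → 219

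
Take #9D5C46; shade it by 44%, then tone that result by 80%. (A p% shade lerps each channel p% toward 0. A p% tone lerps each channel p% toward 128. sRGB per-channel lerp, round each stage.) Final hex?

#78716E

#9D5C46 is rgb(157, 92, 70).
Lerp each channel 44% toward 0:
  R: 157 + 0.44×(0−157) = 157 − 69.08 = 87.92 → 88
  G: 92 + 0.44×(0−92) = 92 − 40.48 = 51.52 → 52
  B: 70 − 30.8 = 39.2 → 39
After the shade: rgb(88, 52, 39) = #583427.
Lerp each channel 80% toward 128:
  R: 88 + 32 = 120 → 120
  G: 52 + 0.8×(128−52) = 52 + 60.8 = 112.8 → 113
  B: 39 + 71.2 = 110.2 → 110
rgb(120, 113, 110) = #78716E.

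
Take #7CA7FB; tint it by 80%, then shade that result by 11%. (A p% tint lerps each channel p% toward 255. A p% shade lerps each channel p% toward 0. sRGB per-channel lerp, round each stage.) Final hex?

#CCD3E2

#7CA7FB is rgb(124, 167, 251).
An 80% tint moves each channel 80% toward 255:
  R: 124 + 104.8 = 228.8 → 229
  G: 167 + 70.4 = 237.4 → 237
  B: 251 + 0.8×(255−251) = 251 + 3.2 = 254.2 → 254
After the tint: rgb(229, 237, 254) = #E5EDFE.
Lerp each channel 11% toward 0:
  R: 229 + 0.11×(0−229) = 229 − 25.19 = 203.81 → 204
  G: 237 + 0.11×(0−237) = 237 − 26.07 = 210.93 → 211
  B: 254 − 27.94 = 226.06 → 226
rgb(204, 211, 226) = #CCD3E2.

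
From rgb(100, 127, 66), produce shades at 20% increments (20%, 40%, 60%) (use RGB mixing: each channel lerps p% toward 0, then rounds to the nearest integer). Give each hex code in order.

20%: (100 − 20 = 80→80, 127 − 25.4 = 101.6→102, 66 − 13.2 = 52.8→53) → #506635
40%: (100 − 40 = 60→60, 127 − 50.8 = 76.2→76, 66 − 26.4 = 39.6→40) → #3C4C28
60%: (100 − 60 = 40→40, 127 − 76.2 = 50.8→51, 66 − 39.6 = 26.4→26) → #28331A

#506635, #3C4C28, #28331A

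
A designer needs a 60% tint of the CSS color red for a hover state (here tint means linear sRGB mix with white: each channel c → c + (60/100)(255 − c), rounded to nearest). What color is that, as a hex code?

#FF9999

CSS red is rgb(255, 0, 0).
A 60% tint moves each channel 60% toward 255:
  R: 255 + 0.6×(255−255) = 255 + 0 = 255 → 255
  G: 0 + 153 = 153 → 153
  B: 0 + 0.6×(255−0) = 0 + 153 = 153 → 153
rgb(255, 153, 153) = #FF9999.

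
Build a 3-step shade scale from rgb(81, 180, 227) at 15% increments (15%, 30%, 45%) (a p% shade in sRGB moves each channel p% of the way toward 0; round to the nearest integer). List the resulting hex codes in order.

#4599C1, #397E9F, #2D637D

15%: (81 − 12.15 = 68.85→69, 180 − 27 = 153→153, 227 − 34.05 = 192.95→193) → #4599C1
30%: (81 − 24.3 = 56.7→57, 180 − 54 = 126→126, 227 − 68.1 = 158.9→159) → #397E9F
45%: (81 − 36.45 = 44.55→45, 180 − 81 = 99→99, 227 − 102.15 = 124.85→125) → #2D637D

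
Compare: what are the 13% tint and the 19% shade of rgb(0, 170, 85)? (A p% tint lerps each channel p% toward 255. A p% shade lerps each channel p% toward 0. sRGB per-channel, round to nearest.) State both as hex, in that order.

#21B56B, #008A45

13% tint:
  R: 0 + 33.15 = 33.15 → 33
  G: 170 + 0.13×(255−170) = 170 + 11.05 = 181.05 → 181
  B: 85 + 22.1 = 107.1 → 107
  → #21B56B
19% shade:
  R: 0 + 0 = 0 → 0
  G: 170 + 0.19×(0−170) = 170 − 32.3 = 137.7 → 138
  B: 85 − 16.15 = 68.85 → 69
  → #008A45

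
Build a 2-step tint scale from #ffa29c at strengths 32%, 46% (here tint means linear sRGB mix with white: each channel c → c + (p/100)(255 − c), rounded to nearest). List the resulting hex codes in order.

#ffc0bc, #ffcdca

#ffa29c is rgb(255, 162, 156).
32%: (255→255, 162 + 29.76 = 191.76→192, 156 + 31.68 = 187.68→188) → #ffc0bc
46%: (255→255, 162 + 42.78 = 204.78→205, 156 + 45.54 = 201.54→202) → #ffcdca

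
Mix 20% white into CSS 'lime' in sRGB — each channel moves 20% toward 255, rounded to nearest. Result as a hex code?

#33ff33

CSS lime is rgb(0, 255, 0).
Lerp each channel 20% toward 255:
  R: 0 + 0.2×(255−0) = 0 + 51 = 51 → 51
  G: 255 + 0 = 255 → 255
  B: 0 + 0.2×(255−0) = 0 + 51 = 51 → 51
rgb(51, 255, 51) = #33ff33.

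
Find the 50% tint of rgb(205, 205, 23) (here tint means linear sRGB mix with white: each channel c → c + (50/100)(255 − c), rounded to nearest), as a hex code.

Per channel, c → c + 0.5(255 − c):
  R: 205 + 0.5×(255−205) = 205 + 25 = 230 → 230
  G: 205 + 25 = 230 → 230
  B: 23 + 116 = 139 → 139
rgb(230, 230, 139) = #E6E68B.

#E6E68B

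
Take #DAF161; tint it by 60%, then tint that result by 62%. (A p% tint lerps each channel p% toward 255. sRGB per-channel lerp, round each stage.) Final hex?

#F9FDE7

#DAF161 is rgb(218, 241, 97).
Lerp each channel 60% toward 255:
  R: 218 + 0.6×(255−218) = 218 + 22.2 = 240.2 → 240
  G: 241 + 0.6×(255−241) = 241 + 8.4 = 249.4 → 249
  B: 97 + 0.6×(255−97) = 97 + 94.8 = 191.8 → 192
After the tint: rgb(240, 249, 192) = #F0F9C0.
Per channel, c → c + 0.62(255 − c):
  R: 240 + 9.3 = 249.3 → 249
  G: 249 + 0.62×(255−249) = 249 + 3.72 = 252.72 → 253
  B: 192 + 39.06 = 231.06 → 231
rgb(249, 253, 231) = #F9FDE7.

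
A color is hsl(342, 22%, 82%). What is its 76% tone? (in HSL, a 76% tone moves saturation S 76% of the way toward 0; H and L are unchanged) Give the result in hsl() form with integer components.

S moves 76% from 22 toward 0: 22 − 16.72 = 5.28 → 5.
H and L are unchanged.

hsl(342, 5%, 82%)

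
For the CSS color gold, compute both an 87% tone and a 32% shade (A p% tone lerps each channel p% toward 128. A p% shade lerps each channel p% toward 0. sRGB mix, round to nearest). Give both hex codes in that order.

#918B6F, #AD9200

CSS gold is rgb(255, 215, 0).
87% tone:
  R: 255 − 110.49 = 144.51 → 145
  G: 215 + 0.87×(128−215) = 215 − 75.69 = 139.31 → 139
  B: 0 + 111.36 = 111.36 → 111
  → #918B6F
32% shade:
  R: 255 + 0.32×(0−255) = 255 − 81.6 = 173.4 → 173
  G: 215 + 0.32×(0−215) = 215 − 68.8 = 146.2 → 146
  B: 0 + 0.32×(0−0) = 0 + 0 = 0 → 0
  → #AD9200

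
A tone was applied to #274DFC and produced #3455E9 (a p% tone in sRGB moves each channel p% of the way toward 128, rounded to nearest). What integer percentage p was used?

#274DFC is rgb(39, 77, 252); #3455E9 is rgb(52, 85, 233).
On the B channel (widest range): 233 ≈ 252 + (p/100)(128 − 252), so p ≈ 100×(233 − 252)/(128 − 252) = -1900/-124 = 15.32.
p = 15 reproduces all three channels after rounding.

15%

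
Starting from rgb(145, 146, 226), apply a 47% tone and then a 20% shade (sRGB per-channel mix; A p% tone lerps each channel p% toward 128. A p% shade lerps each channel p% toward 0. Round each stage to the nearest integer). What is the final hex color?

#6E6E90

Lerp each channel 47% toward 128:
  R: 145 − 7.99 = 137.01 → 137
  G: 146 + 0.47×(128−146) = 146 − 8.46 = 137.54 → 138
  B: 226 − 46.06 = 179.94 → 180
After the tone: rgb(137, 138, 180) = #898AB4.
A 20% shade moves each channel 20% toward 0:
  R: 137 + 0.2×(0−137) = 137 − 27.4 = 109.6 → 110
  G: 138 + 0.2×(0−138) = 138 − 27.6 = 110.4 → 110
  B: 180 + 0.2×(0−180) = 180 − 36 = 144 → 144
rgb(110, 110, 144) = #6E6E90.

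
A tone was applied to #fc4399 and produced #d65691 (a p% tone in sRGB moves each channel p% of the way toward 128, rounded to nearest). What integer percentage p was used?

31%

#fc4399 is rgb(252, 67, 153); #d65691 is rgb(214, 86, 145).
On the R channel (widest range): 214 ≈ 252 + (p/100)(128 − 252), so p ≈ 100×(214 − 252)/(128 − 252) = -3800/-124 = 30.65.
p = 31 reproduces all three channels after rounding.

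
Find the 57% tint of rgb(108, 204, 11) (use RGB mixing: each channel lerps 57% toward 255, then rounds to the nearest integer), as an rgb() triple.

rgb(192, 233, 150)

Per channel, c → c + 0.57(255 − c):
  R: 108 + 0.57×(255−108) = 108 + 83.79 = 191.79 → 192
  G: 204 + 0.57×(255−204) = 204 + 29.07 = 233.07 → 233
  B: 11 + 0.57×(255−11) = 11 + 139.08 = 150.08 → 150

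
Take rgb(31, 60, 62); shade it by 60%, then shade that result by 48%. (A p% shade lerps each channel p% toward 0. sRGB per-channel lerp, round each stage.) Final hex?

#060c0d

Per channel, c → c + 0.6(0 − c):
  R: 31 + 0.6×(0−31) = 31 − 18.6 = 12.4 → 12
  G: 60 − 36 = 24 → 24
  B: 62 + 0.6×(0−62) = 62 − 37.2 = 24.8 → 25
After the shade: rgb(12, 24, 25) = #0c1819.
A 48% shade moves each channel 48% toward 0:
  R: 12 + 0.48×(0−12) = 12 − 5.76 = 6.24 → 6
  G: 24 + 0.48×(0−24) = 24 − 11.52 = 12.48 → 12
  B: 25 − 12 = 13 → 13
rgb(6, 12, 13) = #060c0d.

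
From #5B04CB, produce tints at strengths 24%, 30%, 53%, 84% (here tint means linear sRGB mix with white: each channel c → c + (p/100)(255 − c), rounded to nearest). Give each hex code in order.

#8240D7, #8C4FDB, #B289E7, #E5D7F7

#5B04CB is rgb(91, 4, 203).
24%: (91 + 39.36 = 130.36→130, 4 + 60.24 = 64.24→64, 203 + 12.48 = 215.48→215) → #8240D7
30%: (91 + 49.2 = 140.2→140, 4 + 75.3 = 79.3→79, 203 + 15.6 = 218.6→219) → #8C4FDB
53%: (91 + 86.92 = 177.92→178, 4 + 133.03 = 137.03→137, 203 + 27.56 = 230.56→231) → #B289E7
84%: (91 + 137.76 = 228.76→229, 4 + 210.84 = 214.84→215, 203 + 43.68 = 246.68→247) → #E5D7F7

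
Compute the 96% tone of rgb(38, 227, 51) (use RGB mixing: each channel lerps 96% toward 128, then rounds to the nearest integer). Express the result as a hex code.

#7C847D

Per channel, c → c + 0.96(128 − c):
  R: 38 + 86.4 = 124.4 → 124
  G: 227 − 95.04 = 131.96 → 132
  B: 51 + 73.92 = 124.92 → 125
rgb(124, 132, 125) = #7C847D.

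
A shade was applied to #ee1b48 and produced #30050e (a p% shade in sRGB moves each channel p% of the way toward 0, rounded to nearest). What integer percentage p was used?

80%

#ee1b48 is rgb(238, 27, 72); #30050e is rgb(48, 5, 14).
On the R channel (widest range): 48 ≈ 238 + (p/100)(0 − 238), so p ≈ 100×(48 − 238)/(0 − 238) = -19000/-238 = 79.83.
p = 80 reproduces all three channels after rounding.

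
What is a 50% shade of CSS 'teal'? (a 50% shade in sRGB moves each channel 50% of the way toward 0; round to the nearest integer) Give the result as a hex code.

#004040

CSS teal is rgb(0, 128, 128).
Per channel, c → c + 0.5(0 − c):
  R: 0 + 0.5×(0−0) = 0 + 0 = 0 → 0
  G: 128 + 0.5×(0−128) = 128 − 64 = 64 → 64
  B: 128 + 0.5×(0−128) = 128 − 64 = 64 → 64
rgb(0, 64, 64) = #004040.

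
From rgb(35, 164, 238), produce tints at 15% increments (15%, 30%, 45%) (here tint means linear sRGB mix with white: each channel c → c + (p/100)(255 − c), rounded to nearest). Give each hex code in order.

#44B2F1, #65BFF3, #86CDF6

15%: (35 + 33 = 68→68, 164 + 13.65 = 177.65→178, 238 + 2.55 = 240.55→241) → #44B2F1
30%: (35 + 66 = 101→101, 164 + 27.3 = 191.3→191, 238 + 5.1 = 243.1→243) → #65BFF3
45%: (35 + 99 = 134→134, 164 + 40.95 = 204.95→205, 238 + 7.65 = 245.65→246) → #86CDF6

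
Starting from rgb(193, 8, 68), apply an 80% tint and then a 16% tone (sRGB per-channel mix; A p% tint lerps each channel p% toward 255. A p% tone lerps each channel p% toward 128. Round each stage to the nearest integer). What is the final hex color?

#E1C2CC

Per channel, c → c + 0.8(255 − c):
  R: 193 + 0.8×(255−193) = 193 + 49.6 = 242.6 → 243
  G: 8 + 0.8×(255−8) = 8 + 197.6 = 205.6 → 206
  B: 68 + 0.8×(255−68) = 68 + 149.6 = 217.6 → 218
After the tint: rgb(243, 206, 218) = #F3CEDA.
A 16% tone moves each channel 16% toward 128:
  R: 243 + 0.16×(128−243) = 243 − 18.4 = 224.6 → 225
  G: 206 − 12.48 = 193.52 → 194
  B: 218 − 14.4 = 203.6 → 204
rgb(225, 194, 204) = #E1C2CC.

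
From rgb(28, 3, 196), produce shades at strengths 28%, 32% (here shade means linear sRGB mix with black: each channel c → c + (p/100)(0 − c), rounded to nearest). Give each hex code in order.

#14028d, #130285

28%: (28 − 7.84 = 20.16→20, 3 − 0.84 = 2.16→2, 196 − 54.88 = 141.12→141) → #14028d
32%: (28 − 8.96 = 19.04→19, 3 − 0.96 = 2.04→2, 196 − 62.72 = 133.28→133) → #130285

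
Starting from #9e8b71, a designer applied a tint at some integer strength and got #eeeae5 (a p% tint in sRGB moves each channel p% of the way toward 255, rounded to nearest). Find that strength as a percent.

82%

#9e8b71 is rgb(158, 139, 113); #eeeae5 is rgb(238, 234, 229).
On the B channel (widest range): 229 ≈ 113 + (p/100)(255 − 113), so p ≈ 100×(229 − 113)/(255 − 113) = 11600/142 = 81.69.
p = 82 reproduces all three channels after rounding.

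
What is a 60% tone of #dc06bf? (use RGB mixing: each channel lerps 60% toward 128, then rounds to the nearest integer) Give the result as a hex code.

#a54f99

#dc06bf is rgb(220, 6, 191).
A 60% tone moves each channel 60% toward 128:
  R: 220 + 0.6×(128−220) = 220 − 55.2 = 164.8 → 165
  G: 6 + 0.6×(128−6) = 6 + 73.2 = 79.2 → 79
  B: 191 + 0.6×(128−191) = 191 − 37.8 = 153.2 → 153
rgb(165, 79, 153) = #a54f99.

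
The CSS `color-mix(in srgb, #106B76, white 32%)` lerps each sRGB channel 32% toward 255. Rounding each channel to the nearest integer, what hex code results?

#5C9AA2

#106B76 is rgb(16, 107, 118).
Per channel, c → c + 0.32(255 − c):
  R: 16 + 0.32×(255−16) = 16 + 76.48 = 92.48 → 92
  G: 107 + 0.32×(255−107) = 107 + 47.36 = 154.36 → 154
  B: 118 + 43.84 = 161.84 → 162
rgb(92, 154, 162) = #5C9AA2.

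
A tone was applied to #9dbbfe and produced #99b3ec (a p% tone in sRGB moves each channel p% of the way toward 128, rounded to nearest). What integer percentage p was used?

14%

#9dbbfe is rgb(157, 187, 254); #99b3ec is rgb(153, 179, 236).
On the B channel (widest range): 236 ≈ 254 + (p/100)(128 − 254), so p ≈ 100×(236 − 254)/(128 − 254) = -1800/-126 = 14.29.
p = 14 reproduces all three channels after rounding.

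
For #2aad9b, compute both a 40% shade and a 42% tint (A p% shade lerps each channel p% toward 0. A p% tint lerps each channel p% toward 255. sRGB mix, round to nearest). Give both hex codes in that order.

#2aad9b is rgb(42, 173, 155).
40% shade:
  R: 42 + 0.4×(0−42) = 42 − 16.8 = 25.2 → 25
  G: 173 + 0.4×(0−173) = 173 − 69.2 = 103.8 → 104
  B: 155 + 0.4×(0−155) = 155 − 62 = 93 → 93
  → #19685d
42% tint:
  R: 42 + 89.46 = 131.46 → 131
  G: 173 + 34.44 = 207.44 → 207
  B: 155 + 0.42×(255−155) = 155 + 42 = 197 → 197
  → #83cfc5

#19685d, #83cfc5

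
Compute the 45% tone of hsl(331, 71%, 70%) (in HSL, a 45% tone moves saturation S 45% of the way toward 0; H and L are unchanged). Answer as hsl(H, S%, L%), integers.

hsl(331, 39%, 70%)

S moves 45% from 71 toward 0: 71 − 31.95 = 39.05 → 39.
H and L are unchanged.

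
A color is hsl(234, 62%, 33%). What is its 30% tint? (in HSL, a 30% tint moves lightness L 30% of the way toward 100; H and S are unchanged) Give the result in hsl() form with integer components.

L moves 30% from 33 toward 100: 33 + 20.1 = 53.1 → 53.
H and S are unchanged.

hsl(234, 62%, 53%)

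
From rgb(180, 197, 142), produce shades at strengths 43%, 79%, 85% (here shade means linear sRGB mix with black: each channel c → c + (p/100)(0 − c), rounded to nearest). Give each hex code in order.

#677051, #26291E, #1B1E15

43%: (180 − 77.4 = 102.6→103, 197 − 84.71 = 112.29→112, 142 − 61.06 = 80.94→81) → #677051
79%: (180 − 142.2 = 37.8→38, 197 − 155.63 = 41.37→41, 142 − 112.18 = 29.82→30) → #26291E
85%: (180 − 153 = 27→27, 197 − 167.45 = 29.55→30, 142 − 120.7 = 21.3→21) → #1B1E15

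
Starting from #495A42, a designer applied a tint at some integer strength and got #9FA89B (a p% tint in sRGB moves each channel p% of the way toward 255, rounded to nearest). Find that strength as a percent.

47%

#495A42 is rgb(73, 90, 66); #9FA89B is rgb(159, 168, 155).
On the B channel (widest range): 155 ≈ 66 + (p/100)(255 − 66), so p ≈ 100×(155 − 66)/(255 − 66) = 8900/189 = 47.09.
p = 47 reproduces all three channels after rounding.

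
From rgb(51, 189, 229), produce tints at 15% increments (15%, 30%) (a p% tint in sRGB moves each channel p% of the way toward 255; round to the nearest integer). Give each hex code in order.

15%: (51 + 30.6 = 81.6→82, 189 + 9.9 = 198.9→199, 229 + 3.9 = 232.9→233) → #52C7E9
30%: (51 + 61.2 = 112.2→112, 189 + 19.8 = 208.8→209, 229 + 7.8 = 236.8→237) → #70D1ED

#52C7E9, #70D1ED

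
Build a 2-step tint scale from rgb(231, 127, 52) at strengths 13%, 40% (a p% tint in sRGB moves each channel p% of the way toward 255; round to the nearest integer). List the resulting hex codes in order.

#ea904e, #f1b285

13%: (231 + 3.12 = 234.12→234, 127 + 16.64 = 143.64→144, 52 + 26.39 = 78.39→78) → #ea904e
40%: (231 + 9.6 = 240.6→241, 127 + 51.2 = 178.2→178, 52 + 81.2 = 133.2→133) → #f1b285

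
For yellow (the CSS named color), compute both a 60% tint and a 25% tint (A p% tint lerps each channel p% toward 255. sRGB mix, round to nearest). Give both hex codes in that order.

#FFFF99, #FFFF40

CSS yellow is rgb(255, 255, 0).
60% tint:
  R: 255 + 0 = 255 → 255
  G: 255 + 0.6×(255−255) = 255 + 0 = 255 → 255
  B: 0 + 153 = 153 → 153
  → #FFFF99
25% tint:
  R: 255 + 0.25×(255−255) = 255 + 0 = 255 → 255
  G: 255 + 0 = 255 → 255
  B: 0 + 63.75 = 63.75 → 64
  → #FFFF40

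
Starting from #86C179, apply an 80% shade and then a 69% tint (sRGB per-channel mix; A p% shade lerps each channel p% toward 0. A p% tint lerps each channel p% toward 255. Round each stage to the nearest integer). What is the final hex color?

#86C179 is rgb(134, 193, 121).
An 80% shade moves each channel 80% toward 0:
  R: 134 − 107.2 = 26.8 → 27
  G: 193 − 154.4 = 38.6 → 39
  B: 121 + 0.8×(0−121) = 121 − 96.8 = 24.2 → 24
After the shade: rgb(27, 39, 24) = #1B2718.
Per channel, c → c + 0.69(255 − c):
  R: 27 + 0.69×(255−27) = 27 + 157.32 = 184.32 → 184
  G: 39 + 149.04 = 188.04 → 188
  B: 24 + 159.39 = 183.39 → 183
rgb(184, 188, 183) = #B8BCB7.

#B8BCB7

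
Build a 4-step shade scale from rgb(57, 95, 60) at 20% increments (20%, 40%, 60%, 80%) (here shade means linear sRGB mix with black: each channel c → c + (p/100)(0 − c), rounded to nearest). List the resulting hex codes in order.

20%: (57 − 11.4 = 45.6→46, 95 − 19 = 76→76, 60 − 12 = 48→48) → #2e4c30
40%: (57 − 22.8 = 34.2→34, 95 − 38 = 57→57, 60 − 24 = 36→36) → #223924
60%: (57 − 34.2 = 22.8→23, 95 − 57 = 38→38, 60 − 36 = 24→24) → #172618
80%: (57 − 45.6 = 11.4→11, 95 − 76 = 19→19, 60 − 48 = 12→12) → #0b130c

#2e4c30, #223924, #172618, #0b130c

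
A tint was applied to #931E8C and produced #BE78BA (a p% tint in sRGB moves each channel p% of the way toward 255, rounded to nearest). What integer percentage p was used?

#931E8C is rgb(147, 30, 140); #BE78BA is rgb(190, 120, 186).
On the G channel (widest range): 120 ≈ 30 + (p/100)(255 − 30), so p ≈ 100×(120 − 30)/(255 − 30) = 9000/225 = 40.00.
p = 40 reproduces all three channels after rounding.

40%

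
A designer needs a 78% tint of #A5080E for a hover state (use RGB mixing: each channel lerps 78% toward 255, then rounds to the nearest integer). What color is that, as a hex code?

#EBC9CA

#A5080E is rgb(165, 8, 14).
Lerp each channel 78% toward 255:
  R: 165 + 0.78×(255−165) = 165 + 70.2 = 235.2 → 235
  G: 8 + 192.66 = 200.66 → 201
  B: 14 + 0.78×(255−14) = 14 + 187.98 = 201.98 → 202
rgb(235, 201, 202) = #EBC9CA.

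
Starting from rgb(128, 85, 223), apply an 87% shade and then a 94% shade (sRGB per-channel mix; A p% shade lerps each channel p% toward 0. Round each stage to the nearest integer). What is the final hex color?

#010102

Lerp each channel 87% toward 0:
  R: 128 + 0.87×(0−128) = 128 − 111.36 = 16.64 → 17
  G: 85 + 0.87×(0−85) = 85 − 73.95 = 11.05 → 11
  B: 223 + 0.87×(0−223) = 223 − 194.01 = 28.99 → 29
After the shade: rgb(17, 11, 29) = #110b1d.
Per channel, c → c + 0.94(0 − c):
  R: 17 + 0.94×(0−17) = 17 − 15.98 = 1.02 → 1
  G: 11 − 10.34 = 0.66 → 1
  B: 29 − 27.26 = 1.74 → 2
rgb(1, 1, 2) = #010102.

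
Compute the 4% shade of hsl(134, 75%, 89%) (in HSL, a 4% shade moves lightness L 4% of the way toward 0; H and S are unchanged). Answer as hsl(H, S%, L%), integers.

hsl(134, 75%, 85%)

L moves 4% from 89 toward 0: 89 − 3.56 = 85.44 → 85.
H and S are unchanged.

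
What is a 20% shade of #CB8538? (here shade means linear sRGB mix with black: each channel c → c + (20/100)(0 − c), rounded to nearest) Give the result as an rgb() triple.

#CB8538 is rgb(203, 133, 56).
A 20% shade moves each channel 20% toward 0:
  R: 203 + 0.2×(0−203) = 203 − 40.6 = 162.4 → 162
  G: 133 + 0.2×(0−133) = 133 − 26.6 = 106.4 → 106
  B: 56 + 0.2×(0−56) = 56 − 11.2 = 44.8 → 45

rgb(162, 106, 45)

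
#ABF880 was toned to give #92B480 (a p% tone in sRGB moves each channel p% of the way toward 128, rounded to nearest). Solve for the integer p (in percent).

#ABF880 is rgb(171, 248, 128); #92B480 is rgb(146, 180, 128).
On the G channel (widest range): 180 ≈ 248 + (p/100)(128 − 248), so p ≈ 100×(180 − 248)/(128 − 248) = -6800/-120 = 56.67.
p = 57 reproduces all three channels after rounding.

57%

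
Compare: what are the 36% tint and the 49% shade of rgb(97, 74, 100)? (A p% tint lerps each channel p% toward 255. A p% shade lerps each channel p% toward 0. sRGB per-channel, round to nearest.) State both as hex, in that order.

#9a8b9c, #312633

36% tint:
  R: 97 + 56.88 = 153.88 → 154
  G: 74 + 0.36×(255−74) = 74 + 65.16 = 139.16 → 139
  B: 100 + 0.36×(255−100) = 100 + 55.8 = 155.8 → 156
  → #9a8b9c
49% shade:
  R: 97 + 0.49×(0−97) = 97 − 47.53 = 49.47 → 49
  G: 74 + 0.49×(0−74) = 74 − 36.26 = 37.74 → 38
  B: 100 + 0.49×(0−100) = 100 − 49 = 51 → 51
  → #312633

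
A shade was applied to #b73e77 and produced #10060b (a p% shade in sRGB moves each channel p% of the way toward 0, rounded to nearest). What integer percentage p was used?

#b73e77 is rgb(183, 62, 119); #10060b is rgb(16, 6, 11).
On the R channel (widest range): 16 ≈ 183 + (p/100)(0 − 183), so p ≈ 100×(16 − 183)/(0 − 183) = -16700/-183 = 91.26.
p = 91 reproduces all three channels after rounding.

91%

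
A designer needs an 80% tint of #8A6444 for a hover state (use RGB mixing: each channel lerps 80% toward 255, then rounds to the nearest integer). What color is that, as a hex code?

#E8E0DA

#8A6444 is rgb(138, 100, 68).
An 80% tint moves each channel 80% toward 255:
  R: 138 + 93.6 = 231.6 → 232
  G: 100 + 124 = 224 → 224
  B: 68 + 0.8×(255−68) = 68 + 149.6 = 217.6 → 218
rgb(232, 224, 218) = #E8E0DA.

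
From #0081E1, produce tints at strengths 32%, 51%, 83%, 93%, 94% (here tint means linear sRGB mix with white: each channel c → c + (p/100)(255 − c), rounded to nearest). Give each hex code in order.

#0081E1 is rgb(0, 129, 225).
32%: (0 + 81.6 = 81.6→82, 129 + 40.32 = 169.32→169, 225 + 9.6 = 234.6→235) → #52A9EB
51%: (0 + 130.05 = 130.05→130, 129 + 64.26 = 193.26→193, 225 + 15.3 = 240.3→240) → #82C1F0
83%: (0 + 211.65 = 211.65→212, 129 + 104.58 = 233.58→234, 225 + 24.9 = 249.9→250) → #D4EAFA
93%: (0 + 237.15 = 237.15→237, 129 + 117.18 = 246.18→246, 225 + 27.9 = 252.9→253) → #EDF6FD
94%: (0 + 239.7 = 239.7→240, 129 + 118.44 = 247.44→247, 225 + 28.2 = 253.2→253) → #F0F7FD

#52A9EB, #82C1F0, #D4EAFA, #EDF6FD, #F0F7FD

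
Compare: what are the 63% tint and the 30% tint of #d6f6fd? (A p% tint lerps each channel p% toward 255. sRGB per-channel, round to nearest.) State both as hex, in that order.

#d6f6fd is rgb(214, 246, 253).
63% tint:
  R: 214 + 25.83 = 239.83 → 240
  G: 246 + 5.67 = 251.67 → 252
  B: 253 + 0.63×(255−253) = 253 + 1.26 = 254.26 → 254
  → #f0fcfe
30% tint:
  R: 214 + 12.3 = 226.3 → 226
  G: 246 + 2.7 = 248.7 → 249
  B: 253 + 0.3×(255−253) = 253 + 0.6 = 253.6 → 254
  → #e2f9fe

#f0fcfe, #e2f9fe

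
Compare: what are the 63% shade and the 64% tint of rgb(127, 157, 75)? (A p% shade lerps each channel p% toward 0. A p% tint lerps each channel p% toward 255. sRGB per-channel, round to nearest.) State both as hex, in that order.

63% shade:
  R: 127 − 80.01 = 46.99 → 47
  G: 157 − 98.91 = 58.09 → 58
  B: 75 + 0.63×(0−75) = 75 − 47.25 = 27.75 → 28
  → #2F3A1C
64% tint:
  R: 127 + 81.92 = 208.92 → 209
  G: 157 + 62.72 = 219.72 → 220
  B: 75 + 0.64×(255−75) = 75 + 115.2 = 190.2 → 190
  → #D1DCBE

#2F3A1C, #D1DCBE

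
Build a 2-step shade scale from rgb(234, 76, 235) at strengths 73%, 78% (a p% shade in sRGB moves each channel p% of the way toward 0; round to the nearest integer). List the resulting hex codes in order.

73%: (234 − 170.82 = 63.18→63, 76 − 55.48 = 20.52→21, 235 − 171.55 = 63.45→63) → #3f153f
78%: (234 − 182.52 = 51.48→51, 76 − 59.28 = 16.72→17, 235 − 183.3 = 51.7→52) → #331134

#3f153f, #331134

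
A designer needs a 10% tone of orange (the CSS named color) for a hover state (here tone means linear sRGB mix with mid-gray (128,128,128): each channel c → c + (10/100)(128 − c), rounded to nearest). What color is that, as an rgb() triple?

rgb(242, 161, 13)

CSS orange is rgb(255, 165, 0).
Per channel, c → c + 0.1(128 − c):
  R: 255 + 0.1×(128−255) = 255 − 12.7 = 242.3 → 242
  G: 165 + 0.1×(128−165) = 165 − 3.7 = 161.3 → 161
  B: 0 + 0.1×(128−0) = 0 + 12.8 = 12.8 → 13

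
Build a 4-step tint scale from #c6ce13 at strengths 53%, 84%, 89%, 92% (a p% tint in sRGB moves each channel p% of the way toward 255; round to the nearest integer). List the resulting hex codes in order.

#c6ce13 is rgb(198, 206, 19).
53%: (198 + 30.21 = 228.21→228, 206 + 25.97 = 231.97→232, 19 + 125.08 = 144.08→144) → #e4e890
84%: (198 + 47.88 = 245.88→246, 206 + 41.16 = 247.16→247, 19 + 198.24 = 217.24→217) → #f6f7d9
89%: (198 + 50.73 = 248.73→249, 206 + 43.61 = 249.61→250, 19 + 210.04 = 229.04→229) → #f9fae5
92%: (198 + 52.44 = 250.44→250, 206 + 45.08 = 251.08→251, 19 + 217.12 = 236.12→236) → #fafbec

#e4e890, #f6f7d9, #f9fae5, #fafbec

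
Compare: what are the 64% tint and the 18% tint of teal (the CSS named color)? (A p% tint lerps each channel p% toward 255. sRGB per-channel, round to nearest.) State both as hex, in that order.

#A3D1D1, #2E9797

CSS teal is rgb(0, 128, 128).
64% tint:
  R: 0 + 163.2 = 163.2 → 163
  G: 128 + 0.64×(255−128) = 128 + 81.28 = 209.28 → 209
  B: 128 + 0.64×(255−128) = 128 + 81.28 = 209.28 → 209
  → #A3D1D1
18% tint:
  R: 0 + 0.18×(255−0) = 0 + 45.9 = 45.9 → 46
  G: 128 + 22.86 = 150.86 → 151
  B: 128 + 0.18×(255−128) = 128 + 22.86 = 150.86 → 151
  → #2E9797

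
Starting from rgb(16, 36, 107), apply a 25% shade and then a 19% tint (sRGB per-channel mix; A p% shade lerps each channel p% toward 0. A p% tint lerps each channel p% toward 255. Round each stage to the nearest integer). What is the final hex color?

#3a4671

A 25% shade moves each channel 25% toward 0:
  R: 16 − 4 = 12 → 12
  G: 36 − 9 = 27 → 27
  B: 107 − 26.75 = 80.25 → 80
After the shade: rgb(12, 27, 80) = #0c1b50.
Lerp each channel 19% toward 255:
  R: 12 + 46.17 = 58.17 → 58
  G: 27 + 0.19×(255−27) = 27 + 43.32 = 70.32 → 70
  B: 80 + 0.19×(255−80) = 80 + 33.25 = 113.25 → 113
rgb(58, 70, 113) = #3a4671.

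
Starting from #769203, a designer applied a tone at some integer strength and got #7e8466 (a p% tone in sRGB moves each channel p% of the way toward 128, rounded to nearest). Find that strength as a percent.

79%

#769203 is rgb(118, 146, 3); #7e8466 is rgb(126, 132, 102).
On the B channel (widest range): 102 ≈ 3 + (p/100)(128 − 3), so p ≈ 100×(102 − 3)/(128 − 3) = 9900/125 = 79.20.
p = 79 reproduces all three channels after rounding.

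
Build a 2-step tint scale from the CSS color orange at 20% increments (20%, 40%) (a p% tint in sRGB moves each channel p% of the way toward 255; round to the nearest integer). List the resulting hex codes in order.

#ffb733, #ffc966

CSS orange is rgb(255, 165, 0).
20%: (255→255, 165 + 18 = 183→183, 0 + 51 = 51→51) → #ffb733
40%: (255→255, 165 + 36 = 201→201, 0 + 102 = 102→102) → #ffc966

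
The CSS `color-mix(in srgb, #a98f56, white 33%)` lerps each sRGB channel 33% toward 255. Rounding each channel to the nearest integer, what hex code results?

#c5b48e

#a98f56 is rgb(169, 143, 86).
A 33% tint moves each channel 33% toward 255:
  R: 169 + 0.33×(255−169) = 169 + 28.38 = 197.38 → 197
  G: 143 + 0.33×(255−143) = 143 + 36.96 = 179.96 → 180
  B: 86 + 0.33×(255−86) = 86 + 55.77 = 141.77 → 142
rgb(197, 180, 142) = #c5b48e.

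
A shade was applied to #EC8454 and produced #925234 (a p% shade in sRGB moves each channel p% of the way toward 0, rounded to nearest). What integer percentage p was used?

#EC8454 is rgb(236, 132, 84); #925234 is rgb(146, 82, 52).
On the R channel (widest range): 146 ≈ 236 + (p/100)(0 − 236), so p ≈ 100×(146 − 236)/(0 − 236) = -9000/-236 = 38.14.
p = 38 reproduces all three channels after rounding.

38%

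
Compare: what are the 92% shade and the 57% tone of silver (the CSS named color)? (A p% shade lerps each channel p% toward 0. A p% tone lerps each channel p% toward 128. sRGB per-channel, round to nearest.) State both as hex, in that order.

CSS silver is rgb(192, 192, 192).
92% shade:
  R: 192 − 176.64 = 15.36 → 15
  G: 192 − 176.64 = 15.36 → 15
  B: 192 + 0.92×(0−192) = 192 − 176.64 = 15.36 → 15
  → #0F0F0F
57% tone:
  R: 192 − 36.48 = 155.52 → 156
  G: 192 + 0.57×(128−192) = 192 − 36.48 = 155.52 → 156
  B: 192 + 0.57×(128−192) = 192 − 36.48 = 155.52 → 156
  → #9C9C9C

#0F0F0F, #9C9C9C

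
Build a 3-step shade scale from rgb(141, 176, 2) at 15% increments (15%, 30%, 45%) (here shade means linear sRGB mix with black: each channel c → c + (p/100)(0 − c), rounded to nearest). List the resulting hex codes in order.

15%: (141 − 21.15 = 119.85→120, 176 − 26.4 = 149.6→150, 2→2) → #789602
30%: (141 − 42.3 = 98.7→99, 176 − 52.8 = 123.2→123, 2 − 0.6 = 1.4→1) → #637B01
45%: (141 − 63.45 = 77.55→78, 176 − 79.2 = 96.8→97, 2 − 0.9 = 1.1→1) → #4E6101

#789602, #637B01, #4E6101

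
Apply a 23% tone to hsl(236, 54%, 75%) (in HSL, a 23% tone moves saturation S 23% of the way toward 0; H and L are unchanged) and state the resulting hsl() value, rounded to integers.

S moves 23% from 54 toward 0: 54 − 12.42 = 41.58 → 42.
H and L are unchanged.

hsl(236, 42%, 75%)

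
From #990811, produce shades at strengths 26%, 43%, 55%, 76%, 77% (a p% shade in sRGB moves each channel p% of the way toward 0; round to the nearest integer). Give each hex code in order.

#990811 is rgb(153, 8, 17).
26%: (153 − 39.78 = 113.22→113, 8 − 2.08 = 5.92→6, 17 − 4.42 = 12.58→13) → #71060D
43%: (153 − 65.79 = 87.21→87, 8 − 3.44 = 4.56→5, 17 − 7.31 = 9.69→10) → #57050A
55%: (153 − 84.15 = 68.85→69, 8 − 4.4 = 3.6→4, 17 − 9.35 = 7.65→8) → #450408
76%: (153 − 116.28 = 36.72→37, 8 − 6.08 = 1.92→2, 17 − 12.92 = 4.08→4) → #250204
77%: (153 − 117.81 = 35.19→35, 8 − 6.16 = 1.84→2, 17 − 13.09 = 3.91→4) → #230204

#71060D, #57050A, #450408, #250204, #230204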